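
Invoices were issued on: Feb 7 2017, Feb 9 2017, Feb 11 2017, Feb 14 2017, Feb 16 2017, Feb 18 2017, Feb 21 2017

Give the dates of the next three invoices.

Feb 23 2017, Feb 25 2017, Feb 28 2017

Every event lands on a Tuesday or Thursday or Saturday (gaps cycle 2, 2, 3, 2, 2, 3).
So the schedule is: every Tuesday, Thursday and Saturday.
Next Thursday: Feb 23 2017.
The following Saturday is Feb 25 2017.
Next Tuesday: Feb 28 2017.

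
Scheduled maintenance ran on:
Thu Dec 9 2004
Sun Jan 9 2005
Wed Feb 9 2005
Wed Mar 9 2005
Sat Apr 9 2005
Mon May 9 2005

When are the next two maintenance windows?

The day-of-month is always 9 (31, 31, 28, 31, 30 days between events).
So this recurs on the 9th of each month.
Next: June 2005 → Thu Jun 9 2005.
Next: July 2005 → Sat Jul 9 2005.

Thu Jun 9 2005, Sat Jul 9 2005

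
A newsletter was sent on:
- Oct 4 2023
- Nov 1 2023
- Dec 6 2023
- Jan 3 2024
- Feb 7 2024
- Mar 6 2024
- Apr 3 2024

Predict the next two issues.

All dates are Wednesdays, 28, 35, 28, 35, 28, 28 days apart.
Specifically, the 1st Wednesday of each month.
1st Wednesday of May 2024: May 1 2024.
1st Wednesday of June 2024: Jun 5 2024.

May 1 2024, Jun 5 2024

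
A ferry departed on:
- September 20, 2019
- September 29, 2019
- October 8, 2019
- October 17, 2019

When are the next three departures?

October 26, 2019; November 4, 2019; November 13, 2019

Gaps between consecutive events: 9, 9, 9 days — a constant 9-day interval.
October 17, 2019 + 9 days = October 26, 2019.
October 26, 2019 + 9 days = November 4, 2019.
November 4, 2019 + 9 days = November 13, 2019.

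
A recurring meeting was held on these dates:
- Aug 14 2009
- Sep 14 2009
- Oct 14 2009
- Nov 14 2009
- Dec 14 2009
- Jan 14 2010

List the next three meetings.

Gaps: 31, 30, 31, 30, 31 days — not constant. Every event is on the 14th of the month.
Pattern: the 14th of each month.
Next: February 2010 → Feb 14 2010.
Next: March 2010 → Mar 14 2010.
Next: April 2010 → Apr 14 2010.

Feb 14 2010, Mar 14 2010, Apr 14 2010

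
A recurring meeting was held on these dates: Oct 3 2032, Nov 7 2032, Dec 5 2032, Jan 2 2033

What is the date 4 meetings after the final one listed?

May 1 2033

Gaps: 35, 28, 28 days — a mix of 28 and 35. Every date is a Sunday.
Each is the 1st Sunday of its month.
1st Sunday of February 2033: Feb 6 2033.
March 2033 — 1st Sunday is Mar 6 2033.
1st Sunday of April 2033: Apr 3 2033.
May 2033 — 1st Sunday is May 1 2033.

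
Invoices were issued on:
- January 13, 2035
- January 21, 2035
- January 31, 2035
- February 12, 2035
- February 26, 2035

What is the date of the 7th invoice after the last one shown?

Gaps: 8, 10, 12, 14 days — each gap is 2 larger than the previous one.
Next gap: 16 days. February 26, 2035 + 16 days = March 14, 2035.
Next gap: 18 days. March 14, 2035 + 18 days = April 1, 2035.
Next gap: 20 days. April 1, 2035 + 20 days = April 21, 2035.
Next gap: 22 days. April 21, 2035 + 22 days = May 13, 2035.
Next gap: 24 days. May 13, 2035 + 24 days = June 6, 2035.
Next gap: 26 days. June 6, 2035 + 26 days = July 2, 2035.
Next gap: 28 days. July 2, 2035 + 28 days = July 30, 2035.

July 30, 2035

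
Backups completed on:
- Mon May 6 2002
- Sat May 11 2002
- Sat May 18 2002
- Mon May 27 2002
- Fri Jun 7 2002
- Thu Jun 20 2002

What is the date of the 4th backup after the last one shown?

Intervals are 5, 7, 9, 11, 13 days — an arithmetic progression with common difference 2.
Next gap: 15 days. Thu Jun 20 2002 + 15 days = Fri Jul 5 2002.
Next gap: 17 days. Fri Jul 5 2002 + 17 days = Mon Jul 22 2002.
Next gap: 19 days. Mon Jul 22 2002 + 19 days = Sat Aug 10 2002.
Next gap: 21 days. Sat Aug 10 2002 + 21 days = Sat Aug 31 2002.

Sat Aug 31 2002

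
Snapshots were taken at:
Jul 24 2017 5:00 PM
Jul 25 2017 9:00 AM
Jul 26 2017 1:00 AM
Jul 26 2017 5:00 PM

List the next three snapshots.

Jul 27 2017 9:00 AM, Jul 28 2017 1:00 AM, Jul 28 2017 5:00 PM

Gaps: 16, 16, 16 hours — each event is 16 hours after the previous one.
Jul 26 2017 5:00 PM + 16 h = Jul 27 2017 9:00 AM.
Jul 27 2017 9:00 AM + 16 h = Jul 28 2017 1:00 AM.
Jul 28 2017 1:00 AM + 16 h = Jul 28 2017 5:00 PM.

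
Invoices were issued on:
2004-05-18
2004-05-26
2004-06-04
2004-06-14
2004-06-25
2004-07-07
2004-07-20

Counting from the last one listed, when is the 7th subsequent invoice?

The spacing grows by 1 each time: 8, 9, 10, 11, 12, 13 days.
Next gap: 14 days. 2004-07-20 + 14 days = 2004-08-03.
Next gap: 15 days. 2004-08-03 + 15 days = 2004-08-18.
Next gap: 16 days. 2004-08-18 + 16 days = 2004-09-03.
Next gap: 17 days. 2004-09-03 + 17 days = 2004-09-20.
Next gap: 18 days. 2004-09-20 + 18 days = 2004-10-08.
Next gap: 19 days. 2004-10-08 + 19 days = 2004-10-27.
Next gap: 20 days. 2004-10-27 + 20 days = 2004-11-16.

2004-11-16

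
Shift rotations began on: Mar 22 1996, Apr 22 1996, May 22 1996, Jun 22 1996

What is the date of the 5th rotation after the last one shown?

Nov 22 1996

Gaps: 31, 30, 31 days — not constant. Every event is on the 22nd of the month.
Pattern: the 22nd of each month.
July 1996: Jul 22 1996.
Next: August 1996 → Aug 22 1996.
Next: September 1996 → Sep 22 1996.
October 1996: Oct 22 1996.
November 1996: Nov 22 1996.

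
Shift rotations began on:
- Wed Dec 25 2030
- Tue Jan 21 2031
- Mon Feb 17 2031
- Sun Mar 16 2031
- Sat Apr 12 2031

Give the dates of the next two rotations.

The spacing is 27, 27, 27, 27 days — always 27 days.
Sat Apr 12 2031 + 27 days = Fri May 9 2031.
Fri May 9 2031 + 27 days = Thu Jun 5 2031.

Fri May 9 2031, Thu Jun 5 2031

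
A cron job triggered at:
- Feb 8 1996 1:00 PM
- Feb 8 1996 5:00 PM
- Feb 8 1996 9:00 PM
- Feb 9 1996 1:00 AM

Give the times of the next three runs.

Spacing: 4, 4, 4 h — constant 4 h.
Feb 9 1996 1:00 AM + 4 h = Feb 9 1996 5:00 AM.
Feb 9 1996 5:00 AM + 4 h = Feb 9 1996 9:00 AM.
Feb 9 1996 9:00 AM + 4 h = Feb 9 1996 1:00 PM.

Feb 9 1996 5:00 AM, Feb 9 1996 9:00 AM, Feb 9 1996 1:00 PM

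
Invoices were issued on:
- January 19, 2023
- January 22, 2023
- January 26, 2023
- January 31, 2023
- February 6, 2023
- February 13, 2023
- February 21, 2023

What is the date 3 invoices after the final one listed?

March 23, 2023

Intervals are 3, 4, 5, 6, 7, 8 days — an arithmetic progression with common difference 1.
Next gap: 9 days. February 21, 2023 + 9 days = March 2, 2023.
Next gap: 10 days. March 2, 2023 + 10 days = March 12, 2023.
Next gap: 11 days. March 12, 2023 + 11 days = March 23, 2023.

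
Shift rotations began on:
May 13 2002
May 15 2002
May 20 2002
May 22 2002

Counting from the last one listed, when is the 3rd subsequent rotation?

The gap pattern 2, 5, 2 repeats every 2 events.
These are the Mondays and Wednesdays of each week.
The following Monday is May 27 2002.
Next Wednesday: May 29 2002.
The following Monday is Jun 3 2002.

Jun 3 2002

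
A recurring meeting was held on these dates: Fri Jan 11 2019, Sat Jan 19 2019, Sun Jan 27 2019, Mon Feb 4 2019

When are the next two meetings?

Tue Feb 12 2019, Wed Feb 20 2019

Every event comes 8 days after the last (8, 8, 8).
Mon Feb 4 2019 + 8 days = Tue Feb 12 2019.
Tue Feb 12 2019 + 8 days = Wed Feb 20 2019.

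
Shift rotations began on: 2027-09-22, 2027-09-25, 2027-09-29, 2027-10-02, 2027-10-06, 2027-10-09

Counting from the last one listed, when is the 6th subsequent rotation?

2027-10-30

The gap pattern 3, 4, 3, 4, 3 repeats every 2 events.
These are the Wednesdays and Saturdays of each week.
The following Wednesday is 2027-10-13.
Next Saturday: 2027-10-16.
The following Wednesday is 2027-10-20.
Next Saturday: 2027-10-23.
The following Wednesday is 2027-10-27.
The following Saturday is 2027-10-30.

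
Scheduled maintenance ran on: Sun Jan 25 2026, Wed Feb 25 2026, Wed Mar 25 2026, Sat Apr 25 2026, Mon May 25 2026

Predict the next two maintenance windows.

Thu Jun 25 2026, Sat Jul 25 2026

Each date is the 25th; the gaps (31, 28, 31, 30) track the month lengths.
The rule is the 25th of each month.
Next: June 2026 → Thu Jun 25 2026.
July 2026: Sat Jul 25 2026.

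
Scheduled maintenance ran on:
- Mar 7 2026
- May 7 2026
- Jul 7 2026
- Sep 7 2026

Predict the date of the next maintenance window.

Nov 7 2026

The day-of-month is always 7 (61, 61, 62 days between events).
So this recurs on the 7th of every 2 months.
Next: November 2026 → Nov 7 2026.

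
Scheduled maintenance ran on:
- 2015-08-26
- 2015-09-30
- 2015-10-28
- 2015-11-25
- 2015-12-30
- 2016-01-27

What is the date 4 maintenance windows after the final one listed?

2016-05-25

Every date is a Wednesday; gaps 35, 28, 28, 35, 28 days.
Each is the last Wednesday of its month (at least one falls on the 29th or later, ruling out '4th Wednesday').
February 2016 ends with Wednesday 2016-02-24.
Last Wednesday of March 2016: 2016-03-30.
April 2016 ends with Wednesday 2016-04-27.
Last Wednesday of May 2016: 2016-05-25.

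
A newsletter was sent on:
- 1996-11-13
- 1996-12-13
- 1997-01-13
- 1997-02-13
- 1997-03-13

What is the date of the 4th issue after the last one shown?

The day-of-month is always 13 (30, 31, 31, 28 days between events).
So this recurs on the 13th of each month.
April 1997: 1997-04-13.
May 1997: 1997-05-13.
June 1997: 1997-06-13.
Next: July 1997 → 1997-07-13.

1997-07-13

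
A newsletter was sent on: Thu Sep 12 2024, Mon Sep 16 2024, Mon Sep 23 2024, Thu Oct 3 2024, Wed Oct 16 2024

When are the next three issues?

Fri Nov 1 2024, Wed Nov 20 2024, Thu Dec 12 2024

Intervals are 4, 7, 10, 13 days — an arithmetic progression with common difference 3.
Next gap: 16 days. Wed Oct 16 2024 + 16 days = Fri Nov 1 2024.
Next gap: 19 days. Fri Nov 1 2024 + 19 days = Wed Nov 20 2024.
Next gap: 22 days. Wed Nov 20 2024 + 22 days = Thu Dec 12 2024.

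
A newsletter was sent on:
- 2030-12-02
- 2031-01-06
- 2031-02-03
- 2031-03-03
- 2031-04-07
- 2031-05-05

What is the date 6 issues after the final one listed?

2031-11-03

Gaps: 35, 28, 28, 35, 28 days — a mix of 28 and 35. Every date is a Monday.
Each is the 1st Monday of its month.
June 2031 — 1st Monday is 2031-06-02.
July 2031 — 1st Monday is 2031-07-07.
August 2031 — 1st Monday is 2031-08-04.
1st Monday of September 2031: 2031-09-01.
October 2031 — 1st Monday is 2031-10-06.
1st Monday of November 2031: 2031-11-03.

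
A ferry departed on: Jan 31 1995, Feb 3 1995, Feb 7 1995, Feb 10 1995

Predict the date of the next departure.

Gaps: 3, 4, 3 days — not constant, but cyclic with period 2.
The events fall on every Tuesday and Friday.
The following Tuesday is Feb 14 1995.

Feb 14 1995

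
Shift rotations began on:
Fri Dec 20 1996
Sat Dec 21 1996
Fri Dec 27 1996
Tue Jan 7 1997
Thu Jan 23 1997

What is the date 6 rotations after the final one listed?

Gaps: 1, 6, 11, 16 days — each gap is 5 larger than the previous one.
Next gap: 21 days. Thu Jan 23 1997 + 21 days = Thu Feb 13 1997.
Next gap: 26 days. Thu Feb 13 1997 + 26 days = Tue Mar 11 1997.
Next gap: 31 days. Tue Mar 11 1997 + 31 days = Fri Apr 11 1997.
Next gap: 36 days. Fri Apr 11 1997 + 36 days = Sat May 17 1997.
Next gap: 41 days. Sat May 17 1997 + 41 days = Fri Jun 27 1997.
Next gap: 46 days. Fri Jun 27 1997 + 46 days = Tue Aug 12 1997.

Tue Aug 12 1997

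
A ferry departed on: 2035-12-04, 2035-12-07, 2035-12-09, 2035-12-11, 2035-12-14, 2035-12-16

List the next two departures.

2035-12-18, 2035-12-21

Every event lands on a Tuesday or Friday or Sunday (gaps cycle 3, 2, 2, 3, 2).
So the schedule is: every Tuesday, Friday and Sunday.
The following Tuesday is 2035-12-18.
The following Friday is 2035-12-21.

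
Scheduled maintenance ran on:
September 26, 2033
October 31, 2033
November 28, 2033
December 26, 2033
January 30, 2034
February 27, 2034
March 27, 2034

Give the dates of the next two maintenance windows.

These are Mondays with 35, 28, 28, 35, 28, 28-day gaps.
Each is the final Monday of its month — October 31, 2033 is past the 28th, so '4th Monday' doesn't fit.
April 2034 ends with Monday April 24, 2034.
May 2034 ends with Monday May 29, 2034.

April 24, 2034; May 29, 2034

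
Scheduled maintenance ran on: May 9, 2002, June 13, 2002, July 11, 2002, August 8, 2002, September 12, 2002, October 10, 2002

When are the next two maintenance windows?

November 14, 2002; December 12, 2002

Gaps: 35, 28, 28, 35, 28 days — a mix of 28 and 35. Every date is a Thursday.
Each is the 2nd Thursday of its month.
November 2002 — 2nd Thursday is November 14, 2002.
December 2002 — 2nd Thursday is December 12, 2002.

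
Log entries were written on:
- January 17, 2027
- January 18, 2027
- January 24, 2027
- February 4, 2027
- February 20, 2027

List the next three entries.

The spacing grows by 5 each time: 1, 6, 11, 16 days.
Next gap: 21 days. February 20, 2027 + 21 days = March 13, 2027.
Next gap: 26 days. March 13, 2027 + 26 days = April 8, 2027.
Next gap: 31 days. April 8, 2027 + 31 days = May 9, 2027.

March 13, 2027; April 8, 2027; May 9, 2027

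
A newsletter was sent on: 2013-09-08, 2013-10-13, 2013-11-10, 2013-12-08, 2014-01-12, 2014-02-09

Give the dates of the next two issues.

Gaps: 35, 28, 28, 35, 28 days — a mix of 28 and 35. Every date is a Sunday.
Each is the 2nd Sunday of its month.
2nd Sunday of March 2014: 2014-03-09.
2nd Sunday of April 2014: 2014-04-13.

2014-03-09, 2014-04-13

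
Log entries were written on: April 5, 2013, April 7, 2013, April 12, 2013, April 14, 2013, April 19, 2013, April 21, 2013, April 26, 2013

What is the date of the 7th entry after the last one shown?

May 19, 2013

The gap pattern 2, 5, 2, 5, 2, 5 repeats every 2 events.
These are the Fridays and Sundays of each week.
Next Sunday: April 28, 2013.
The following Friday is May 3, 2013.
Next Sunday: May 5, 2013.
Next Friday: May 10, 2013.
The following Sunday is May 12, 2013.
The following Friday is May 17, 2013.
Next Sunday: May 19, 2013.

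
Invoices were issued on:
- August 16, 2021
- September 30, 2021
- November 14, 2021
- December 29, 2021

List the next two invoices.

February 12, 2022; March 29, 2022

The spacing is 45, 45, 45 days — always 45 days.
December 29, 2021 + 45 days = February 12, 2022.
February 12, 2022 + 45 days = March 29, 2022.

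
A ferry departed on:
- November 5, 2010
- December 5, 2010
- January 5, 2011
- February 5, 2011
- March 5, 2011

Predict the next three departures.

Each date is the 5th; the gaps (30, 31, 31, 28) track the month lengths.
The rule is the 5th of each month.
April 2011: April 5, 2011.
May 2011: May 5, 2011.
June 2011: June 5, 2011.

April 5, 2011; May 5, 2011; June 5, 2011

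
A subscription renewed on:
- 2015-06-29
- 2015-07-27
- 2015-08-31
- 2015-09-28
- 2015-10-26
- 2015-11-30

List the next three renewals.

All Mondays; the gaps (28, 35, 28, 28, 35) vary with month length.
This is the last Monday of each month.
December 2015 ends with Monday 2015-12-28.
Last Monday of January 2016: 2016-01-25.
Last Monday of February 2016: 2016-02-29.

2015-12-28, 2016-01-25, 2016-02-29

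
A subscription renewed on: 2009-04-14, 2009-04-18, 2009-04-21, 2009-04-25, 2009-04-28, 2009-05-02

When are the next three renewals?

Gaps: 4, 3, 4, 3, 4 days — not constant, but cyclic with period 2.
The events fall on every Tuesday and Saturday.
Next Tuesday: 2009-05-05.
Next Saturday: 2009-05-09.
The following Tuesday is 2009-05-12.

2009-05-05, 2009-05-09, 2009-05-12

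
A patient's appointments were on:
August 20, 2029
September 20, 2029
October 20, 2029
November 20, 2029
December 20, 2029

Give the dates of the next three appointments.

January 20, 2030; February 20, 2030; March 20, 2030

Each date is the 20th; the gaps (31, 30, 31, 30) track the month lengths.
The rule is the 20th of each month.
January 2030: January 20, 2030.
February 2030: February 20, 2030.
March 2030: March 20, 2030.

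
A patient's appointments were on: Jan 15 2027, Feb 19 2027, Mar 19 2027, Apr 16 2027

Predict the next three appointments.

These are Fridays at 28- or 35-day spacing (35, 28, 28).
The pattern: 3rd Friday of the month.
3rd Friday of May 2027: May 21 2027.
3rd Friday of June 2027: Jun 18 2027.
3rd Friday of July 2027: Jul 16 2027.

May 21 2027, Jun 18 2027, Jul 16 2027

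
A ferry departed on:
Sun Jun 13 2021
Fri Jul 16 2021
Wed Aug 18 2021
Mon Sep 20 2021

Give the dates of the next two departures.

Every event comes 33 days after the last (33, 33, 33).
Mon Sep 20 2021 + 33 days = Sat Oct 23 2021.
Sat Oct 23 2021 + 33 days = Thu Nov 25 2021.

Sat Oct 23 2021, Thu Nov 25 2021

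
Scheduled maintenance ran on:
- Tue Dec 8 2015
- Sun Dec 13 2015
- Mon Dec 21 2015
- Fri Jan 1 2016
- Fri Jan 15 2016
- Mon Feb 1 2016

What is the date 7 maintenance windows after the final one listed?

Mon Aug 22 2016

Gaps: 5, 8, 11, 14, 17 days — each gap is 3 larger than the previous one.
Next gap: 20 days. Mon Feb 1 2016 + 20 days = Sun Feb 21 2016.
Next gap: 23 days. Sun Feb 21 2016 + 23 days = Tue Mar 15 2016.
Next gap: 26 days. Tue Mar 15 2016 + 26 days = Sun Apr 10 2016.
Next gap: 29 days. Sun Apr 10 2016 + 29 days = Mon May 9 2016.
Next gap: 32 days. Mon May 9 2016 + 32 days = Fri Jun 10 2016.
Next gap: 35 days. Fri Jun 10 2016 + 35 days = Fri Jul 15 2016.
Next gap: 38 days. Fri Jul 15 2016 + 38 days = Mon Aug 22 2016.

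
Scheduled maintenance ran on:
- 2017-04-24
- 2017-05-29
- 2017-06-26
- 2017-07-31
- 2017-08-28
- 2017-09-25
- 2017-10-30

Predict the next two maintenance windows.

2017-11-27, 2017-12-25

These are Mondays with 35, 28, 35, 28, 28, 35-day gaps.
Each is the final Monday of its month — 2017-05-29 is past the 28th, so '4th Monday' doesn't fit.
November 2017 ends with Monday 2017-11-27.
December 2017 ends with Monday 2017-12-25.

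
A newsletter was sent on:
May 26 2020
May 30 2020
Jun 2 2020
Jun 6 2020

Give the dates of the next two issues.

Jun 9 2020, Jun 13 2020

Gaps: 4, 3, 4 days — not constant, but cyclic with period 2.
The events fall on every Tuesday and Saturday.
The following Tuesday is Jun 9 2020.
Next Saturday: Jun 13 2020.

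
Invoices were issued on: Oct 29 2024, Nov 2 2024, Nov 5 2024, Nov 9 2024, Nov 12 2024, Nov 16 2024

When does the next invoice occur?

Nov 19 2024

Every event lands on a Tuesday or Saturday (gaps cycle 4, 3, 4, 3, 4).
So the schedule is: every Tuesday and Saturday.
The following Tuesday is Nov 19 2024.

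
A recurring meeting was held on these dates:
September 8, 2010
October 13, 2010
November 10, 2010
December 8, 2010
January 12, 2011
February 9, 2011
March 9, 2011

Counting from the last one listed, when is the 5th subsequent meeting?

August 10, 2011

These are Wednesdays at 28- or 35-day spacing (35, 28, 28, 35, 28, 28).
The pattern: 2nd Wednesday of the month.
April 2011 — 2nd Wednesday is April 13, 2011.
May 2011 — 2nd Wednesday is May 11, 2011.
June 2011 — 2nd Wednesday is June 8, 2011.
July 2011 — 2nd Wednesday is July 13, 2011.
2nd Wednesday of August 2011: August 10, 2011.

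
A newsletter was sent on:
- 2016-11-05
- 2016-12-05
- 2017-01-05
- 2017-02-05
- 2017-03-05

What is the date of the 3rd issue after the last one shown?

2017-06-05

The day-of-month is always 5 (30, 31, 31, 28 days between events).
So this recurs on the 5th of each month.
Next: April 2017 → 2017-04-05.
Next: May 2017 → 2017-05-05.
Next: June 2017 → 2017-06-05.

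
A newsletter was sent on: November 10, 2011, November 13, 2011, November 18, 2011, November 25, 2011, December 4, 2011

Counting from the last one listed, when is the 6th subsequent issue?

Gaps: 3, 5, 7, 9 days — each gap is 2 larger than the previous one.
Next gap: 11 days. December 4, 2011 + 11 days = December 15, 2011.
Next gap: 13 days. December 15, 2011 + 13 days = December 28, 2011.
Next gap: 15 days. December 28, 2011 + 15 days = January 12, 2012.
Next gap: 17 days. January 12, 2012 + 17 days = January 29, 2012.
Next gap: 19 days. January 29, 2012 + 19 days = February 17, 2012.
Next gap: 21 days. February 17, 2012 + 21 days = March 9, 2012.

March 9, 2012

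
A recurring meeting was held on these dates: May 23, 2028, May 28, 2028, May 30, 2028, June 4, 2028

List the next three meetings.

June 6, 2028; June 11, 2028; June 13, 2028

The gap pattern 5, 2, 5 repeats every 2 events.
These are the Tuesdays and Sundays of each week.
The following Tuesday is June 6, 2028.
The following Sunday is June 11, 2028.
Next Tuesday: June 13, 2028.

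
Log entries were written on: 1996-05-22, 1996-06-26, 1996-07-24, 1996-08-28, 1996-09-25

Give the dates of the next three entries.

1996-10-23, 1996-11-27, 1996-12-25

These are Wednesdays at 28- or 35-day spacing (35, 28, 35, 28).
The pattern: 4th Wednesday of the month.
4th Wednesday of October 1996: 1996-10-23.
4th Wednesday of November 1996: 1996-11-27.
4th Wednesday of December 1996: 1996-12-25.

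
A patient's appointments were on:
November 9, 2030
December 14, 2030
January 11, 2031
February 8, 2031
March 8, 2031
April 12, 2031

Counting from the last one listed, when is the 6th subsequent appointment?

Gaps: 35, 28, 28, 28, 35 days — a mix of 28 and 35. Every date is a Saturday.
Each is the 2nd Saturday of its month.
May 2031 — 2nd Saturday is May 10, 2031.
2nd Saturday of June 2031: June 14, 2031.
July 2031 — 2nd Saturday is July 12, 2031.
2nd Saturday of August 2031: August 9, 2031.
2nd Saturday of September 2031: September 13, 2031.
October 2031 — 2nd Saturday is October 11, 2031.

October 11, 2031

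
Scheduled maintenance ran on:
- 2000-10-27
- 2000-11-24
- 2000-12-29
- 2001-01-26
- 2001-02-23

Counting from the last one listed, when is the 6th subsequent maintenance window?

These are Fridays with 28, 35, 28, 28-day gaps.
Each is the final Friday of its month — 2000-12-29 is past the 28th, so '4th Friday' doesn't fit.
Last Friday of March 2001: 2001-03-30.
Last Friday of April 2001: 2001-04-27.
Last Friday of May 2001: 2001-05-25.
Last Friday of June 2001: 2001-06-29.
July 2001 ends with Friday 2001-07-27.
Last Friday of August 2001: 2001-08-31.

2001-08-31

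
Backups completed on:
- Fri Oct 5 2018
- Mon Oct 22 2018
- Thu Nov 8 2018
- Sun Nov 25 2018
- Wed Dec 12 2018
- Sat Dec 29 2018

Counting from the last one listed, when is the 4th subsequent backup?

Gaps between consecutive events: 17, 17, 17, 17, 17 days — a constant 17-day interval.
Sat Dec 29 2018 + 17 days = Tue Jan 15 2019.
Tue Jan 15 2019 + 17 days = Fri Feb 1 2019.
Fri Feb 1 2019 + 17 days = Mon Feb 18 2019.
Mon Feb 18 2019 + 17 days = Thu Mar 7 2019.

Thu Mar 7 2019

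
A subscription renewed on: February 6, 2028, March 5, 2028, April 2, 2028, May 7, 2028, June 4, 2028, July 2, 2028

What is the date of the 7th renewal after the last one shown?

February 4, 2029

Gaps: 28, 28, 35, 28, 28 days — a mix of 28 and 35. Every date is a Sunday.
Each is the 1st Sunday of its month.
August 2028 — 1st Sunday is August 6, 2028.
1st Sunday of September 2028: September 3, 2028.
1st Sunday of October 2028: October 1, 2028.
November 2028 — 1st Sunday is November 5, 2028.
1st Sunday of December 2028: December 3, 2028.
January 2029 — 1st Sunday is January 7, 2029.
February 2029 — 1st Sunday is February 4, 2029.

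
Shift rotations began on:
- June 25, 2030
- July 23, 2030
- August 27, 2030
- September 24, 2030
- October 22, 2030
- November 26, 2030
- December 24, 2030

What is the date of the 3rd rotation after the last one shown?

Gaps: 28, 35, 28, 28, 35, 28 days — a mix of 28 and 35. Every date is a Tuesday.
Each is the 4th Tuesday of its month.
January 2031 — 4th Tuesday is January 28, 2031.
February 2031 — 4th Tuesday is February 25, 2031.
4th Tuesday of March 2031: March 25, 2031.

March 25, 2031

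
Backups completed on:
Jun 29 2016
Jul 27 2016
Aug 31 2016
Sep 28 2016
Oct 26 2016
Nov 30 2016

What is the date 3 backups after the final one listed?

Feb 22 2017

These are Wednesdays with 28, 35, 28, 28, 35-day gaps.
Each is the final Wednesday of its month — Jun 29 2016 is past the 28th, so '4th Wednesday' doesn't fit.
December 2016 ends with Wednesday Dec 28 2016.
January 2017 ends with Wednesday Jan 25 2017.
February 2017 ends with Wednesday Feb 22 2017.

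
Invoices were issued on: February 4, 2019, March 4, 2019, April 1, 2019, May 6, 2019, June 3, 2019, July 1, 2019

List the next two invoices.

August 5, 2019; September 2, 2019

These are Mondays at 28- or 35-day spacing (28, 28, 35, 28, 28).
The pattern: 1st Monday of the month.
1st Monday of August 2019: August 5, 2019.
September 2019 — 1st Monday is September 2, 2019.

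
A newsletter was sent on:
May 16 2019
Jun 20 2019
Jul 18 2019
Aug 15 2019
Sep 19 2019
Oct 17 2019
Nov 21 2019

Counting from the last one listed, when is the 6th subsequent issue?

All dates are Thursdays, 35, 28, 28, 35, 28, 35 days apart.
Specifically, the 3rd Thursday of each month.
December 2019 — 3rd Thursday is Dec 19 2019.
January 2020 — 3rd Thursday is Jan 16 2020.
3rd Thursday of February 2020: Feb 20 2020.
3rd Thursday of March 2020: Mar 19 2020.
April 2020 — 3rd Thursday is Apr 16 2020.
3rd Thursday of May 2020: May 21 2020.

May 21 2020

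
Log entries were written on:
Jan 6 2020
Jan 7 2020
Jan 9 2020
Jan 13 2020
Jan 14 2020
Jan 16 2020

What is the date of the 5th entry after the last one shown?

The gap pattern 1, 2, 4, 1, 2 repeats every 3 events.
These are the Mondays, Tuesdays and Thursdays of each week.
The following Monday is Jan 20 2020.
Next Tuesday: Jan 21 2020.
Next Thursday: Jan 23 2020.
Next Monday: Jan 27 2020.
Next Tuesday: Jan 28 2020.

Jan 28 2020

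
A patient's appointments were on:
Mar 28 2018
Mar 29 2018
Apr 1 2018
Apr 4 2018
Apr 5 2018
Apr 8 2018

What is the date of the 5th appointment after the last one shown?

Apr 19 2018

The gap pattern 1, 3, 3, 1, 3 repeats every 3 events.
These are the Wednesdays, Thursdays and Sundays of each week.
Next Wednesday: Apr 11 2018.
Next Thursday: Apr 12 2018.
The following Sunday is Apr 15 2018.
Next Wednesday: Apr 18 2018.
The following Thursday is Apr 19 2018.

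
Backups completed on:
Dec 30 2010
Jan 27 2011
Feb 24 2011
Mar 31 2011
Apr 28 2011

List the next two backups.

All Thursdays; the gaps (28, 28, 35, 28) vary with month length.
This is the last Thursday of each month.
May 2011 ends with Thursday May 26 2011.
Last Thursday of June 2011: Jun 30 2011.

May 26 2011, Jun 30 2011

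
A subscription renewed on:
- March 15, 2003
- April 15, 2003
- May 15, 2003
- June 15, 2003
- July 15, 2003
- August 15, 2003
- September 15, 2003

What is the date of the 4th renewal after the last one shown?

Each date is the 15th; the gaps (31, 30, 31, 30, 31, 31) track the month lengths.
The rule is the 15th of each month.
Next: October 2003 → October 15, 2003.
November 2003: November 15, 2003.
Next: December 2003 → December 15, 2003.
January 2004: January 15, 2004.

January 15, 2004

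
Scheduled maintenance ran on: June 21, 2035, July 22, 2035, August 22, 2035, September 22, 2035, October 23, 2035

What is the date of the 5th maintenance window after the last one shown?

March 26, 2036

Gaps between consecutive events: 31, 31, 31, 31 days — a constant 31-day interval.
October 23, 2035 + 31 days = November 23, 2035.
November 23, 2035 + 31 days = December 24, 2035.
December 24, 2035 + 31 days = January 24, 2036.
January 24, 2036 + 31 days = February 24, 2036.
February 24, 2036 + 31 days = March 26, 2036.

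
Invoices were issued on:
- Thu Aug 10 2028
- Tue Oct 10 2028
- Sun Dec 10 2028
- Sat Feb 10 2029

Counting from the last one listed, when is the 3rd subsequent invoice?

Fri Aug 10 2029

Each date is the 10th; the gaps (61, 61, 62) track the month lengths.
The rule is the 10th of every 2 months.
Next: April 2029 → Tue Apr 10 2029.
June 2029: Sun Jun 10 2029.
Next: August 2029 → Fri Aug 10 2029.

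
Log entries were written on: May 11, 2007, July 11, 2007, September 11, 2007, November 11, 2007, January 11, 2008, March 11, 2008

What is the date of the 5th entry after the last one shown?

Each date is the 11th; the gaps (61, 62, 61, 61, 60) track the month lengths.
The rule is the 11th of every 2 months.
May 2008: May 11, 2008.
July 2008: July 11, 2008.
September 2008: September 11, 2008.
November 2008: November 11, 2008.
Next: January 2009 → January 11, 2009.

January 11, 2009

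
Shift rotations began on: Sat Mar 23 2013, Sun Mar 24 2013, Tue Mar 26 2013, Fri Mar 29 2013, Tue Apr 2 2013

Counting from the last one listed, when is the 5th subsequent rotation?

Intervals are 1, 2, 3, 4 days — an arithmetic progression with common difference 1.
Next gap: 5 days. Tue Apr 2 2013 + 5 days = Sun Apr 7 2013.
Next gap: 6 days. Sun Apr 7 2013 + 6 days = Sat Apr 13 2013.
Next gap: 7 days. Sat Apr 13 2013 + 7 days = Sat Apr 20 2013.
Next gap: 8 days. Sat Apr 20 2013 + 8 days = Sun Apr 28 2013.
Next gap: 9 days. Sun Apr 28 2013 + 9 days = Tue May 7 2013.

Tue May 7 2013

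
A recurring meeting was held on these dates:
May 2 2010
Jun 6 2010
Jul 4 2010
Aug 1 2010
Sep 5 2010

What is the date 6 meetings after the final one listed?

Gaps: 35, 28, 28, 35 days — a mix of 28 and 35. Every date is a Sunday.
Each is the 1st Sunday of its month.
October 2010 — 1st Sunday is Oct 3 2010.
1st Sunday of November 2010: Nov 7 2010.
December 2010 — 1st Sunday is Dec 5 2010.
January 2011 — 1st Sunday is Jan 2 2011.
February 2011 — 1st Sunday is Feb 6 2011.
1st Sunday of March 2011: Mar 6 2011.

Mar 6 2011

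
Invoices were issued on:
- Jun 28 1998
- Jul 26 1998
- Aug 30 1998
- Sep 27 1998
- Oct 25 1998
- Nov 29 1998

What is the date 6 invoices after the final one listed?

These are Sundays with 28, 35, 28, 28, 35-day gaps.
Each is the final Sunday of its month — Aug 30 1998 is past the 28th, so '4th Sunday' doesn't fit.
December 1998 ends with Sunday Dec 27 1998.
Last Sunday of January 1999: Jan 31 1999.
February 1999 ends with Sunday Feb 28 1999.
March 1999 ends with Sunday Mar 28 1999.
Last Sunday of April 1999: Apr 25 1999.
Last Sunday of May 1999: May 30 1999.

May 30 1999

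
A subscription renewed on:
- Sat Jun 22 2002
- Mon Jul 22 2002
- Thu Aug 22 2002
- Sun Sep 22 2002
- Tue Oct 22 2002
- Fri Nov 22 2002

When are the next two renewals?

Gaps: 30, 31, 31, 30, 31 days — not constant. Every event is on the 22nd of the month.
Pattern: the 22nd of each month.
Next: December 2002 → Sun Dec 22 2002.
January 2003: Wed Jan 22 2003.

Sun Dec 22 2002, Wed Jan 22 2003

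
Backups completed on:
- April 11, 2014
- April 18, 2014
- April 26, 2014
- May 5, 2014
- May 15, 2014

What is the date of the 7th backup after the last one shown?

The spacing grows by 1 each time: 7, 8, 9, 10 days.
Next gap: 11 days. May 15, 2014 + 11 days = May 26, 2014.
Next gap: 12 days. May 26, 2014 + 12 days = June 7, 2014.
Next gap: 13 days. June 7, 2014 + 13 days = June 20, 2014.
Next gap: 14 days. June 20, 2014 + 14 days = July 4, 2014.
Next gap: 15 days. July 4, 2014 + 15 days = July 19, 2014.
Next gap: 16 days. July 19, 2014 + 16 days = August 4, 2014.
Next gap: 17 days. August 4, 2014 + 17 days = August 21, 2014.

August 21, 2014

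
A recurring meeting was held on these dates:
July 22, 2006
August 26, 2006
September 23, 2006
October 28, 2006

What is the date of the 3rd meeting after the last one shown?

January 27, 2007

Gaps: 35, 28, 35 days — a mix of 28 and 35. Every date is a Saturday.
Each is the 4th Saturday of its month.
4th Saturday of November 2006: November 25, 2006.
December 2006 — 4th Saturday is December 23, 2006.
January 2007 — 4th Saturday is January 27, 2007.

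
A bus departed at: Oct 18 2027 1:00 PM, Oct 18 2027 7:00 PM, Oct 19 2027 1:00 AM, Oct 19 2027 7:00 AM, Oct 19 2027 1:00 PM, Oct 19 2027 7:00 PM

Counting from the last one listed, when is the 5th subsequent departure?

Oct 21 2027 1:00 AM

Gaps: 6, 6, 6, 6, 6 hours — each event is 6 hours after the previous one.
Oct 19 2027 7:00 PM + 6 h = Oct 20 2027 1:00 AM.
Oct 20 2027 1:00 AM + 6 h = Oct 20 2027 7:00 AM.
Oct 20 2027 7:00 AM + 6 h = Oct 20 2027 1:00 PM.
Oct 20 2027 1:00 PM + 6 h = Oct 20 2027 7:00 PM.
Oct 20 2027 7:00 PM + 6 h = Oct 21 2027 1:00 AM.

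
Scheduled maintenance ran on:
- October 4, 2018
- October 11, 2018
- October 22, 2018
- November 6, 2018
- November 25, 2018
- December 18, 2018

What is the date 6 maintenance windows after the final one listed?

July 28, 2019

Intervals are 7, 11, 15, 19, 23 days — an arithmetic progression with common difference 4.
Next gap: 27 days. December 18, 2018 + 27 days = January 14, 2019.
Next gap: 31 days. January 14, 2019 + 31 days = February 14, 2019.
Next gap: 35 days. February 14, 2019 + 35 days = March 21, 2019.
Next gap: 39 days. March 21, 2019 + 39 days = April 29, 2019.
Next gap: 43 days. April 29, 2019 + 43 days = June 11, 2019.
Next gap: 47 days. June 11, 2019 + 47 days = July 28, 2019.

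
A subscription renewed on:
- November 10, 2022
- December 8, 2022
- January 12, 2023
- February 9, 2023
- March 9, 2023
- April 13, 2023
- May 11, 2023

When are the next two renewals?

June 8, 2023; July 13, 2023

These are Thursdays at 28- or 35-day spacing (28, 35, 28, 28, 35, 28).
The pattern: 2nd Thursday of the month.
June 2023 — 2nd Thursday is June 8, 2023.
2nd Thursday of July 2023: July 13, 2023.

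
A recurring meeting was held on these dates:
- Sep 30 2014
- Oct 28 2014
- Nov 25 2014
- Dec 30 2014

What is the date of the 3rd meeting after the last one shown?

Mar 31 2015

These are Tuesdays with 28, 28, 35-day gaps.
Each is the final Tuesday of its month — Sep 30 2014 is past the 28th, so '4th Tuesday' doesn't fit.
Last Tuesday of January 2015: Jan 27 2015.
Last Tuesday of February 2015: Feb 24 2015.
Last Tuesday of March 2015: Mar 31 2015.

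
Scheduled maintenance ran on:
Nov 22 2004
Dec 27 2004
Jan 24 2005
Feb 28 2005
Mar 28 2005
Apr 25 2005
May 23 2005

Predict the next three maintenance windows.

Jun 27 2005, Jul 25 2005, Aug 22 2005

All dates are Mondays, 35, 28, 35, 28, 28, 28 days apart.
Specifically, the 4th Monday of each month.
4th Monday of June 2005: Jun 27 2005.
July 2005 — 4th Monday is Jul 25 2005.
August 2005 — 4th Monday is Aug 22 2005.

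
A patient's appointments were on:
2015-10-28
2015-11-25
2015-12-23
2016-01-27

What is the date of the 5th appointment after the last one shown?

2016-06-22

These are Wednesdays at 28- or 35-day spacing (28, 28, 35).
The pattern: 4th Wednesday of the month.
February 2016 — 4th Wednesday is 2016-02-24.
March 2016 — 4th Wednesday is 2016-03-23.
April 2016 — 4th Wednesday is 2016-04-27.
May 2016 — 4th Wednesday is 2016-05-25.
June 2016 — 4th Wednesday is 2016-06-22.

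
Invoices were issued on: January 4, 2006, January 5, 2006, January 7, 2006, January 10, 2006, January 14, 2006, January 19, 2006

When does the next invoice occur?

Gaps: 1, 2, 3, 4, 5 days — each gap is 1 larger than the previous one.
Next gap: 6 days. January 19, 2006 + 6 days = January 25, 2006.

January 25, 2006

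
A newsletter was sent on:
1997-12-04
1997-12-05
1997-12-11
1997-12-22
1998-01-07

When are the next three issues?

1998-01-28, 1998-02-23, 1998-03-26

Intervals are 1, 6, 11, 16 days — an arithmetic progression with common difference 5.
Next gap: 21 days. 1998-01-07 + 21 days = 1998-01-28.
Next gap: 26 days. 1998-01-28 + 26 days = 1998-02-23.
Next gap: 31 days. 1998-02-23 + 31 days = 1998-03-26.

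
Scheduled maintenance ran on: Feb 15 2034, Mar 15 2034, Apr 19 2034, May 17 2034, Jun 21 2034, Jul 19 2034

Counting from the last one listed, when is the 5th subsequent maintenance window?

All dates are Wednesdays, 28, 35, 28, 35, 28 days apart.
Specifically, the 3rd Wednesday of each month.
3rd Wednesday of August 2034: Aug 16 2034.
3rd Wednesday of September 2034: Sep 20 2034.
October 2034 — 3rd Wednesday is Oct 18 2034.
3rd Wednesday of November 2034: Nov 15 2034.
3rd Wednesday of December 2034: Dec 20 2034.

Dec 20 2034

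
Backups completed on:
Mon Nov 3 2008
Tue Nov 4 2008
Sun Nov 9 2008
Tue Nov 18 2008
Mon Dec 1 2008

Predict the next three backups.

The spacing grows by 4 each time: 1, 5, 9, 13 days.
Next gap: 17 days. Mon Dec 1 2008 + 17 days = Thu Dec 18 2008.
Next gap: 21 days. Thu Dec 18 2008 + 21 days = Thu Jan 8 2009.
Next gap: 25 days. Thu Jan 8 2009 + 25 days = Mon Feb 2 2009.

Thu Dec 18 2008, Thu Jan 8 2009, Mon Feb 2 2009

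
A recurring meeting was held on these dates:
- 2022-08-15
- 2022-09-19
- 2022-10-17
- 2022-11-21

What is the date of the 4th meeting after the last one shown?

2023-03-20

These are Mondays at 28- or 35-day spacing (35, 28, 35).
The pattern: 3rd Monday of the month.
December 2022 — 3rd Monday is 2022-12-19.
3rd Monday of January 2023: 2023-01-16.
3rd Monday of February 2023: 2023-02-20.
March 2023 — 3rd Monday is 2023-03-20.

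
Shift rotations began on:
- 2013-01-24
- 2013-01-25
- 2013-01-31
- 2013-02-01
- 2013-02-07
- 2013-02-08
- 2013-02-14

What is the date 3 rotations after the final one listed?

The gap pattern 1, 6, 1, 6, 1, 6 repeats every 2 events.
These are the Thursdays and Fridays of each week.
Next Friday: 2013-02-15.
The following Thursday is 2013-02-21.
The following Friday is 2013-02-22.

2013-02-22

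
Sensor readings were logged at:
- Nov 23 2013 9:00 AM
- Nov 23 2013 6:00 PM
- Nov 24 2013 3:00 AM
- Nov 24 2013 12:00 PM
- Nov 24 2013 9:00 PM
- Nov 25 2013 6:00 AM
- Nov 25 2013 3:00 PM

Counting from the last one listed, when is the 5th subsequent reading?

Spacing: 9, 9, 9, 9, 9, 9 h — constant 9 h.
Nov 25 2013 3:00 PM + 9 h = Nov 26 2013 12:00 AM.
Nov 26 2013 12:00 AM + 9 h = Nov 26 2013 9:00 AM.
Nov 26 2013 9:00 AM + 9 h = Nov 26 2013 6:00 PM.
Nov 26 2013 6:00 PM + 9 h = Nov 27 2013 3:00 AM.
Nov 27 2013 3:00 AM + 9 h = Nov 27 2013 12:00 PM.

Nov 27 2013 12:00 PM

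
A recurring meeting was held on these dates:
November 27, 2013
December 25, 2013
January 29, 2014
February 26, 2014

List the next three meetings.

March 26, 2014; April 30, 2014; May 28, 2014

Every date is a Wednesday; gaps 28, 35, 28 days.
Each is the last Wednesday of its month (at least one falls on the 29th or later, ruling out '4th Wednesday').
March 2014 ends with Wednesday March 26, 2014.
April 2014 ends with Wednesday April 30, 2014.
May 2014 ends with Wednesday May 28, 2014.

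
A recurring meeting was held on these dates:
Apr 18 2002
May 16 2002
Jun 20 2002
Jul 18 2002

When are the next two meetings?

Aug 15 2002, Sep 19 2002

All dates are Thursdays, 28, 35, 28 days apart.
Specifically, the 3rd Thursday of each month.
3rd Thursday of August 2002: Aug 15 2002.
September 2002 — 3rd Thursday is Sep 19 2002.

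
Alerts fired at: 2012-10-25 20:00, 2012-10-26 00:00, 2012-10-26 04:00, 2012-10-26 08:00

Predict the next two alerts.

2012-10-26 12:00, 2012-10-26 16:00

Gaps: 4, 4, 4 hours — each event is 4 hours after the previous one.
2012-10-26 08:00 + 4 h = 2012-10-26 12:00.
2012-10-26 12:00 + 4 h = 2012-10-26 16:00.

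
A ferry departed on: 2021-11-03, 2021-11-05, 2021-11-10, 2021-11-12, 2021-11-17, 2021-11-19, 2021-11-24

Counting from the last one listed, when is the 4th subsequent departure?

Every event lands on a Wednesday or Friday (gaps cycle 2, 5, 2, 5, 2, 5).
So the schedule is: every Wednesday and Friday.
The following Friday is 2021-11-26.
The following Wednesday is 2021-12-01.
Next Friday: 2021-12-03.
The following Wednesday is 2021-12-08.

2021-12-08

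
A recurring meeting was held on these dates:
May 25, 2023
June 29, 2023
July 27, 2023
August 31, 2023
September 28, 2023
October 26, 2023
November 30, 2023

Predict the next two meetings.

December 28, 2023; January 25, 2024

These are Thursdays with 35, 28, 35, 28, 28, 35-day gaps.
Each is the final Thursday of its month — June 29, 2023 is past the 28th, so '4th Thursday' doesn't fit.
December 2023 ends with Thursday December 28, 2023.
January 2024 ends with Thursday January 25, 2024.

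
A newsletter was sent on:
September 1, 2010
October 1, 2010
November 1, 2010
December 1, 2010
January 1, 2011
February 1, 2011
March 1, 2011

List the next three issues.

April 1, 2011; May 1, 2011; June 1, 2011

Gaps: 30, 31, 30, 31, 31, 28 days — not constant. Every event is on the 1st of the month.
Pattern: the 1st of each month.
April 2011: April 1, 2011.
May 2011: May 1, 2011.
June 2011: June 1, 2011.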